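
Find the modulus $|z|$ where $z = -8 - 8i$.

|z| = sqrt(a^2 + b^2) = sqrt((-8)^2 + (-8)^2) = sqrt(128) = sqrt(128)


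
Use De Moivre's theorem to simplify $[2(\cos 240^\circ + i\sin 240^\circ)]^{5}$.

By De Moivre: z^n = r^n(cos(nθ) + i sin(nθ))
= 2^5(cos(5*240°) + i sin(5*240°))
= 32(cos 120° + i sin 120°)
= -16 + 16*sqrt(3)i


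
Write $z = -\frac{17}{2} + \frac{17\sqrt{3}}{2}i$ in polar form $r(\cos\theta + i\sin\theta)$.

r = |z| = sqrt(a^2 + b^2) = sqrt((-17/2)^2 + (17*sqrt(3)/2)^2) = sqrt(289/4 + 867/4) = sqrt(289) = 17
θ = arctan(b/a) = arctan(14.7224/-8.5) (quadrant-adjusted) = 120°
z = 17(cos 120° + i sin 120°)


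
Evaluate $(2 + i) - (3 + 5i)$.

(2 - 3) + (1 - 5)i = -1 - 4i


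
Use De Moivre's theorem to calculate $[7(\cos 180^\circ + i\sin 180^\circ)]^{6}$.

By De Moivre: z^n = r^n(cos(nθ) + i sin(nθ))
= 7^6(cos(6*180°) + i sin(6*180°))
= 117649(cos 0° + i sin 0°)
= 117649


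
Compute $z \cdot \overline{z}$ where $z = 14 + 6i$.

z * conjugate(z) = |z|^2 = a^2 + b^2
= 14^2 + 6^2 = 232


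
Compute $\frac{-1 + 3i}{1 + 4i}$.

Multiply numerator and denominator by conjugate (1 - 4i):
= (-1 + 3i)(1 - 4i) / (1^2 + 4^2)
= (11 + 7i) / 17
= 11/17 + (7/17)i


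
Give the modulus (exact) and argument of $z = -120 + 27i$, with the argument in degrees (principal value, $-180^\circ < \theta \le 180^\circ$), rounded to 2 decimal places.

|z| = sqrt((-120)^2 + 27^2) = 123
arg(z) = arctan(b/a) = arctan(27/-120) (quadrant-adjusted) = 167.32°


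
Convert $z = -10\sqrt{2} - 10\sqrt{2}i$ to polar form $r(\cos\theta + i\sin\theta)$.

r = |z| = sqrt(a^2 + b^2) = sqrt((-10*sqrt(2))^2 + (-10*sqrt(2))^2) = sqrt(200 + 200) = sqrt(400) = 20
θ = arctan(b/a) = arctan(-14.1421/-14.1421) (quadrant-adjusted) = 225°
z = 20(cos 225° + i sin 225°)


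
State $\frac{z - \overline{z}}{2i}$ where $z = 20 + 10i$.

z - conjugate(z) = 2bi
(z - conjugate(z))/(2i) = 2bi/(2i) = b = 10


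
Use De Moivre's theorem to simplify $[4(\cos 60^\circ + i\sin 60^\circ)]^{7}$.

By De Moivre: z^n = r^n(cos(nθ) + i sin(nθ))
= 4^7(cos(7*60°) + i sin(7*60°))
= 16384(cos 60° + i sin 60°)
= 8192 + 8192*sqrt(3)i


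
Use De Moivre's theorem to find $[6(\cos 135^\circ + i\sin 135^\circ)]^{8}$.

By De Moivre: z^n = r^n(cos(nθ) + i sin(nθ))
= 6^8(cos(8*135°) + i sin(8*135°))
= 1679616(cos 0° + i sin 0°)
= 1679616


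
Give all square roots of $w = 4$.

|w| = 4, arg(w) = 0°
Root modulus = 4^(1/2) = 2
Root arguments: θ_k = (0° + 360°k)/2 for k = 0, 1, ..., 1
Roots: 2, -2


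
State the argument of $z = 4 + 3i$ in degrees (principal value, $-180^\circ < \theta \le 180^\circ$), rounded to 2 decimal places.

θ = arctan(b/a) = arctan(3/4) (quadrant-adjusted) = 36.87°


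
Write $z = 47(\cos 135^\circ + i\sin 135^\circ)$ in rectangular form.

a = r cos θ = 47 * -sqrt(2)/2 = -47*sqrt(2)/2
b = r sin θ = 47 * sqrt(2)/2 = 47*sqrt(2)/2
z = -47*sqrt(2)/2 + (47*sqrt(2)/2)i


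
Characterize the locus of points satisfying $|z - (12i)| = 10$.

|z - z0| = r describes a circle centered at z0 with radius r
Here z0 = 12i and r = 10
Locus: Circle centered at (0, 12) with radius 10


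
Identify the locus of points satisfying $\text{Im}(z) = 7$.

Im(z) = y where z = x + yi; the equation y = 7 is satisfied by all points with that y-coordinate
Locus: Horizontal line y = 7


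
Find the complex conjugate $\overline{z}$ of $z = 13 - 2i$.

If z = a + bi, then conjugate(z) = a - bi
conjugate(13 - 2i) = 13 + 2i


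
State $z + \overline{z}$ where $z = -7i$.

z + conjugate(z) = (a + bi) + (a - bi) = 2a
= 2 * 0 = 0


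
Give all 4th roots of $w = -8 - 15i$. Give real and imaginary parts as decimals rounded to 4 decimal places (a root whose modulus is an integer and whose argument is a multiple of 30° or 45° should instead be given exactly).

|w| = 17, arg(w) ≈ 241.927513°
Root modulus = 17^(1/4) ≈ 2.030543
Root arguments: θ_k = (arg(w) + 360°k)/4 for k = 0, 1, ..., 3
Compute each root as (root modulus)(cos θ_k + i sin θ_k) using full-precision intermediates, then round to 4 decimal places.
Roots: 1.0004 + 1.7670i, -1.7670 + 1.0004i, -1.0004 - 1.7670i, 1.7670 - 1.0004i


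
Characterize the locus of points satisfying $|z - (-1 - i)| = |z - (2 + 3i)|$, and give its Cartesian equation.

|z - z1| = |z - z2| means z is equidistant from z1 and z2,
i.e. the perpendicular bisector of the segment from (-1, -1) to (2, 3) (midpoint (1/2, 1)).
With z = x + yi, square both sides:
(x - (-1))^2 + (y - (-1))^2 = (x - 2)^2 + (y - 3)^2
The x^2 and y^2 terms cancel: 6x + 8y = 13 - 2 = 11
Simplify: 6x + 8y = 11
Locus: Perpendicular bisector of the segment from (-1, -1) to (2, 3): the line 6x + 8y = 11


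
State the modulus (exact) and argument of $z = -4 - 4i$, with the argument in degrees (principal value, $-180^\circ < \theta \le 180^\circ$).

|z| = sqrt((-4)^2 + (-4)^2) = sqrt(32)
arg(z) = arctan(b/a) = arctan(-4/-4) (quadrant-adjusted) = -135°


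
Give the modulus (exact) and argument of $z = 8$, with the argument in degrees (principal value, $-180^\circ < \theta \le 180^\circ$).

|z| = sqrt(8^2 + 0^2) = 8
b = 0 and a > 0, so z lies on the positive real axis: arg(z) = 0°


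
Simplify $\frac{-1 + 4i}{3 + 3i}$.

Multiply numerator and denominator by conjugate (3 - 3i):
= (-1 + 4i)(3 - 3i) / (3^2 + 3^2)
= (9 + 15i) / 18
Divide through by 3: (3 + 5i) / 6
= 1/2 + (5/6)i


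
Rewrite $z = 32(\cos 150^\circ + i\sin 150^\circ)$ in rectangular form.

a = r cos θ = 32 * -sqrt(3)/2 = -16*sqrt(3)
b = r sin θ = 32 * 1/2 = 16
z = -16*sqrt(3) + 16i


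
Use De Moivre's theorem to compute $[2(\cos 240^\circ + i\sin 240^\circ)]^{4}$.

By De Moivre: z^n = r^n(cos(nθ) + i sin(nθ))
= 2^4(cos(4*240°) + i sin(4*240°))
= 16(cos 240° + i sin 240°)
= -8 - 8*sqrt(3)i


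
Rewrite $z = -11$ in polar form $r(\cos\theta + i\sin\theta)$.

r = |z| = sqrt(a^2 + b^2) = sqrt((-11)^2 + (0)^2) = sqrt(121 + 0) = sqrt(121) = 11
b = 0 and a < 0, so z lies on the negative real axis: θ = 180°
z = 11(cos 180° + i sin 180°)


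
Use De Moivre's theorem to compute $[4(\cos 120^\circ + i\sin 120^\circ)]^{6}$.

By De Moivre: z^n = r^n(cos(nθ) + i sin(nθ))
= 4^6(cos(6*120°) + i sin(6*120°))
= 4096(cos 0° + i sin 0°)
= 4096


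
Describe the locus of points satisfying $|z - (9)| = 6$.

|z - z0| = r describes a circle centered at z0 with radius r
Here z0 = 9 and r = 6
Locus: Circle centered at (9, 0) with radius 6


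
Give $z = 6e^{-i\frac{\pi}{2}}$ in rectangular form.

a = r cos θ = 6 * 0 = 0
b = r sin θ = 6 * -1 = -6
z = -6i


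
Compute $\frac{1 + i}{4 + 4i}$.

Multiply numerator and denominator by conjugate (4 - 4i):
= (1 + i)(4 - 4i) / (4^2 + 4^2)
= (8) / 32
Divide through by 8: (1) / 4
= 1/4


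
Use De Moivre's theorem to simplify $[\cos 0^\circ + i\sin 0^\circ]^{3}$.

By De Moivre: z^n = r^n(cos(nθ) + i sin(nθ))
= 1^3(cos(3*0°) + i sin(3*0°))
= 1(cos 0° + i sin 0°)
= 1


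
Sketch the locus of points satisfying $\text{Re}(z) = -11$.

Re(z) = x where z = x + yi; the equation x = -11 is satisfied by all points with that x-coordinate
Locus: Vertical line x = -11


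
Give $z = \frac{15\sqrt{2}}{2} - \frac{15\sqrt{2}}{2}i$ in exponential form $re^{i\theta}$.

r = |z| = sqrt((15*sqrt(2)/2)^2 + (-15*sqrt(2)/2)^2) = sqrt(225/2 + 225/2) = sqrt(225) = 15
θ = arctan(b/a) = arctan(-10.6066/10.6066) (quadrant-adjusted) = -45° = -π/4
z = 15e^(-i*π/4)


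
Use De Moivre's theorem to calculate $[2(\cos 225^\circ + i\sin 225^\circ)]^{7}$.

By De Moivre: z^n = r^n(cos(nθ) + i sin(nθ))
= 2^7(cos(7*225°) + i sin(7*225°))
= 128(cos 135° + i sin 135°)
= -64*sqrt(2) + 64*sqrt(2)i


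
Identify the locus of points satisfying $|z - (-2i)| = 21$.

|z - z0| = r describes a circle centered at z0 with radius r
Here z0 = -2i and r = 21
Locus: Circle centered at (0, -2) with radius 21


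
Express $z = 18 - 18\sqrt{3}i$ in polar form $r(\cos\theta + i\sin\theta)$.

r = |z| = sqrt(a^2 + b^2) = sqrt((18)^2 + (-18*sqrt(3))^2) = sqrt(324 + 972) = sqrt(1296) = 36
θ = arctan(b/a) = arctan(-31.1769/18) (quadrant-adjusted) = 300°
z = 36(cos 300° + i sin 300°)


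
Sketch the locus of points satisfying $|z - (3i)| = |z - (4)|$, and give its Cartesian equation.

|z - z1| = |z - z2| means z is equidistant from z1 and z2,
i.e. the perpendicular bisector of the segment from (0, 3) to (4, 0) (midpoint (2, 3/2)).
With z = x + yi, square both sides:
(x - 0)^2 + (y - 3)^2 = (x - 4)^2 + (y - 0)^2
The x^2 and y^2 terms cancel: 8x + (-6)y = 16 - 9 = 7
Simplify: 8x - 6y = 7
Locus: Perpendicular bisector of the segment from (0, 3) to (4, 0): the line 8x - 6y = 7


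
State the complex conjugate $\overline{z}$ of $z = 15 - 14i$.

If z = a + bi, then conjugate(z) = a - bi
conjugate(15 - 14i) = 15 + 14i


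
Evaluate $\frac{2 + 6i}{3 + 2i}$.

Multiply numerator and denominator by conjugate (3 - 2i):
= (2 + 6i)(3 - 2i) / (3^2 + 2^2)
= (18 + 14i) / 13
= 18/13 + (14/13)i


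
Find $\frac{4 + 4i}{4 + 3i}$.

Multiply numerator and denominator by conjugate (4 - 3i):
= (4 + 4i)(4 - 3i) / (4^2 + 3^2)
= (28 + 4i) / 25
= 28/25 + (4/25)i


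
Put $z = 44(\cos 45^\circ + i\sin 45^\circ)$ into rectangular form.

a = r cos θ = 44 * sqrt(2)/2 = 22*sqrt(2)
b = r sin θ = 44 * sqrt(2)/2 = 22*sqrt(2)
z = 22*sqrt(2) + 22*sqrt(2)i


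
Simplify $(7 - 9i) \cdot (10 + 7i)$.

(a1*a2 - b1*b2) + (a1*b2 + b1*a2)i
= (70 - (-63)) + (49 + (-90))i
= 133 - 41i


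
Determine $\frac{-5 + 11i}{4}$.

Divisor is real, so divide each part by 4:
= -5/4 + (11/4)i


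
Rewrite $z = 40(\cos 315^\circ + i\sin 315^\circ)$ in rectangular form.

a = r cos θ = 40 * sqrt(2)/2 = 20*sqrt(2)
b = r sin θ = 40 * -sqrt(2)/2 = -20*sqrt(2)
z = 20*sqrt(2) - 20*sqrt(2)i


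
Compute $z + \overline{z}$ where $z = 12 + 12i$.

z + conjugate(z) = (a + bi) + (a - bi) = 2a
= 2 * 12 = 24


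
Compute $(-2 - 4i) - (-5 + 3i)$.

(-2 - (-5)) + (-4 - 3)i = 3 - 7i


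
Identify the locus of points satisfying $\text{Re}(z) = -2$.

Re(z) = x where z = x + yi; the equation x = -2 is satisfied by all points with that x-coordinate
Locus: Vertical line x = -2


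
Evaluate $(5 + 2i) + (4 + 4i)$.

(5 + 4) + (2 + 4)i = 9 + 6i


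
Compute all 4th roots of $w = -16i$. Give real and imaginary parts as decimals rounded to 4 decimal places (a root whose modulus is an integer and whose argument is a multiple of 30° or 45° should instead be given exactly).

|w| = 16, arg(w) = 270°
Root modulus = 16^(1/4) = 2
Root arguments: θ_k = (270° + 360°k)/4 for k = 0, 1, ..., 3
Compute each root as (root modulus)(cos θ_k + i sin θ_k) using full-precision intermediates, then round to 4 decimal places.
Roots: 0.7654 + 1.8478i, -1.8478 + 0.7654i, -0.7654 - 1.8478i, 1.8478 - 0.7654i


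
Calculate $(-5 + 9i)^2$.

(a + bi)^2 = a^2 - b^2 + 2abi
= (-5)^2 - 9^2 + 2*(-5)*9i
= -56 - 90i


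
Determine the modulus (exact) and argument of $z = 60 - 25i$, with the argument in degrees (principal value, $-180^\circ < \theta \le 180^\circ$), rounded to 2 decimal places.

|z| = sqrt(60^2 + (-25)^2) = 65
arg(z) = arctan(b/a) = arctan(-25/60) (quadrant-adjusted) = -22.62°


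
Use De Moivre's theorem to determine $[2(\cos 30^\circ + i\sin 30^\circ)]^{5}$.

By De Moivre: z^n = r^n(cos(nθ) + i sin(nθ))
= 2^5(cos(5*30°) + i sin(5*30°))
= 32(cos 150° + i sin 150°)
= -16*sqrt(3) + 16i


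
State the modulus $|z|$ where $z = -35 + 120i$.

|z| = sqrt(a^2 + b^2) = sqrt((-35)^2 + 120^2) = sqrt(15625) = 125


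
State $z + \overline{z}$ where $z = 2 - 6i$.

z + conjugate(z) = (a + bi) + (a - bi) = 2a
= 2 * 2 = 4


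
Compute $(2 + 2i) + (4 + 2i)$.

(2 + 4) + (2 + 2)i = 6 + 4i


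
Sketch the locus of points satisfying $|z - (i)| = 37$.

|z - z0| = r describes a circle centered at z0 with radius r
Here z0 = i and r = 37
Locus: Circle centered at (0, 1) with radius 37


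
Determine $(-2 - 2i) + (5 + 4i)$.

(-2 + 5) + (-2 + 4)i = 3 + 2i


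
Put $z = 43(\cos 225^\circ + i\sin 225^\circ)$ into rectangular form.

a = r cos θ = 43 * -sqrt(2)/2 = -43*sqrt(2)/2
b = r sin θ = 43 * -sqrt(2)/2 = -43*sqrt(2)/2
z = -43*sqrt(2)/2 - (43*sqrt(2)/2)i


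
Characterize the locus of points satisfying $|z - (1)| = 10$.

|z - z0| = r describes a circle centered at z0 with radius r
Here z0 = 1 and r = 10
Locus: Circle centered at (1, 0) with radius 10


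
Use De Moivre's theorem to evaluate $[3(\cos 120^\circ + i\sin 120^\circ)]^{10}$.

By De Moivre: z^n = r^n(cos(nθ) + i sin(nθ))
= 3^10(cos(10*120°) + i sin(10*120°))
= 59049(cos 120° + i sin 120°)
= -59049/2 + (59049*sqrt(3)/2)i


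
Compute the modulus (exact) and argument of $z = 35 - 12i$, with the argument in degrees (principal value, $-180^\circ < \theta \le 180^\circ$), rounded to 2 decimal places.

|z| = sqrt(35^2 + (-12)^2) = 37
arg(z) = arctan(b/a) = arctan(-12/35) (quadrant-adjusted) = -18.92°


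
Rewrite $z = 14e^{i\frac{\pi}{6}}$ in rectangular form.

a = r cos θ = 14 * sqrt(3)/2 = 7*sqrt(3)
b = r sin θ = 14 * 1/2 = 7
z = 7*sqrt(3) + 7i


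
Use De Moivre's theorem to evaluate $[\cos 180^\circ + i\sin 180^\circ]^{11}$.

By De Moivre: z^n = r^n(cos(nθ) + i sin(nθ))
= 1^11(cos(11*180°) + i sin(11*180°))
= 1(cos 180° + i sin 180°)
= -1


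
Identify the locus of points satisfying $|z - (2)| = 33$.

|z - z0| = r describes a circle centered at z0 with radius r
Here z0 = 2 and r = 33
Locus: Circle centered at (2, 0) with radius 33


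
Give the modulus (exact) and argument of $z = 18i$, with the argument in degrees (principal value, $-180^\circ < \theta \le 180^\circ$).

|z| = sqrt(0^2 + 18^2) = 18
a = 0 and b > 0, so z lies on the positive imaginary axis: arg(z) = 90°


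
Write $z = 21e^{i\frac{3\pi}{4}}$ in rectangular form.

a = r cos θ = 21 * -sqrt(2)/2 = -21*sqrt(2)/2
b = r sin θ = 21 * sqrt(2)/2 = 21*sqrt(2)/2
z = -21*sqrt(2)/2 + (21*sqrt(2)/2)i


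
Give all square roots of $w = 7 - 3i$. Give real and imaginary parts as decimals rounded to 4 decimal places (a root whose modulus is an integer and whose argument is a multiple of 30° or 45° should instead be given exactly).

|w| = sqrt(58) ≈ 7.615773, arg(w) ≈ 336.801409°
Root modulus = sqrt(58)^(1/2) ≈ 2.759669
Root arguments: θ_k = (arg(w) + 360°k)/2 for k = 0, 1, ..., 1
Compute each root as (root modulus)(cos θ_k + i sin θ_k) using full-precision intermediates, then round to 4 decimal places.
Roots: -2.7033 + 0.5549i, 2.7033 - 0.5549i


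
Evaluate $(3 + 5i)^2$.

(a + bi)^2 = a^2 - b^2 + 2abi
= 3^2 - 5^2 + 2*3*5i
= -16 + 30i


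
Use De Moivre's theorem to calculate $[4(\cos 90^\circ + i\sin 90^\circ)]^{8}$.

By De Moivre: z^n = r^n(cos(nθ) + i sin(nθ))
= 4^8(cos(8*90°) + i sin(8*90°))
= 65536(cos 0° + i sin 0°)
= 65536


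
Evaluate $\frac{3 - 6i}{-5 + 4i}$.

Multiply numerator and denominator by conjugate (-5 - 4i):
= (3 - 6i)(-5 - 4i) / ((-5)^2 + 4^2)
= (-39 + 18i) / 41
= -39/41 + (18/41)i


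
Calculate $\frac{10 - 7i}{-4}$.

Divisor is real, so divide each part by -4:
= -5/2 + (7/4)i


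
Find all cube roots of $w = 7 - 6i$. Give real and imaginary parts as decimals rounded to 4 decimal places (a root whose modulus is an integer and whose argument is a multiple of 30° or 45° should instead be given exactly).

|w| = sqrt(85) ≈ 9.219544, arg(w) ≈ 319.398705°
Root modulus = sqrt(85)^(1/3) ≈ 2.096862
Root arguments: θ_k = (arg(w) + 360°k)/3 for k = 0, 1, ..., 2
Compute each root as (root modulus)(cos θ_k + i sin θ_k) using full-precision intermediates, then round to 4 decimal places.
Roots: -0.5944 + 2.0109i, -1.4443 - 1.5202i, 2.0386 - 0.4907i


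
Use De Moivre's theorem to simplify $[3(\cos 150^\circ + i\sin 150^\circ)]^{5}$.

By De Moivre: z^n = r^n(cos(nθ) + i sin(nθ))
= 3^5(cos(5*150°) + i sin(5*150°))
= 243(cos 30° + i sin 30°)
= 243*sqrt(3)/2 + (243/2)i


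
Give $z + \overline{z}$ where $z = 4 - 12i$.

z + conjugate(z) = (a + bi) + (a - bi) = 2a
= 2 * 4 = 8


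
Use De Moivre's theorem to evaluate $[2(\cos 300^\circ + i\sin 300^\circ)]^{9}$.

By De Moivre: z^n = r^n(cos(nθ) + i sin(nθ))
= 2^9(cos(9*300°) + i sin(9*300°))
= 512(cos 180° + i sin 180°)
= -512


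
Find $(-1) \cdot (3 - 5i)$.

(a1*a2 - b1*b2) + (a1*b2 + b1*a2)i
= (-3 - 0) + (5 + 0)i
= -3 + 5i


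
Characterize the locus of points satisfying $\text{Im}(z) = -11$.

Im(z) = y where z = x + yi; the equation y = -11 is satisfied by all points with that y-coordinate
Locus: Horizontal line y = -11


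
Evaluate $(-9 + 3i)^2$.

(a + bi)^2 = a^2 - b^2 + 2abi
= (-9)^2 - 3^2 + 2*(-9)*3i
= 72 - 54i


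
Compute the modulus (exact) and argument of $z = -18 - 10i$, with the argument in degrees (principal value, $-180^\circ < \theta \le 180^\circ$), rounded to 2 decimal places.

|z| = sqrt((-18)^2 + (-10)^2) = sqrt(424)
arg(z) = arctan(b/a) = arctan(-10/-18) (quadrant-adjusted) = -150.95°


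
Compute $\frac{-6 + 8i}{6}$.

Divisor is real, so divide each part by 6:
= -1 + (4/3)i


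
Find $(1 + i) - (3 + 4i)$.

(1 - 3) + (1 - 4)i = -2 - 3i


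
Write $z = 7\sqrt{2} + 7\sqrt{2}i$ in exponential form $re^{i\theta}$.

r = |z| = sqrt((7*sqrt(2))^2 + (7*sqrt(2))^2) = sqrt(98 + 98) = sqrt(196) = 14
θ = arctan(b/a) = arctan(9.8995/9.8995) (quadrant-adjusted) = 45° = π/4
z = 14e^(i*π/4)


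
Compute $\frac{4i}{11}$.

Divisor is real, so divide each part by 11:
= 0 + (4/11)i


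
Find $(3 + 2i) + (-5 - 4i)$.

(3 + (-5)) + (2 + (-4))i = -2 - 2i


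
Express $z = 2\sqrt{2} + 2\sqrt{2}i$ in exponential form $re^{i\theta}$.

r = |z| = sqrt((2*sqrt(2))^2 + (2*sqrt(2))^2) = sqrt(8 + 8) = sqrt(16) = 4
θ = arctan(b/a) = arctan(2.8284/2.8284) (quadrant-adjusted) = 45° = π/4
z = 4e^(i*π/4)


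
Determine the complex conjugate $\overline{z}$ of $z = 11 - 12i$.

If z = a + bi, then conjugate(z) = a - bi
conjugate(11 - 12i) = 11 + 12i


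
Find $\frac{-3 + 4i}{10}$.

Divisor is real, so divide each part by 10:
= -3/10 + (2/5)i


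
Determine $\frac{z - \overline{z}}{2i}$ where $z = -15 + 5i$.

z - conjugate(z) = 2bi
(z - conjugate(z))/(2i) = 2bi/(2i) = b = 5


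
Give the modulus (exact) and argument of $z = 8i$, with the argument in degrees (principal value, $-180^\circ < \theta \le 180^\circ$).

|z| = sqrt(0^2 + 8^2) = 8
a = 0 and b > 0, so z lies on the positive imaginary axis: arg(z) = 90°


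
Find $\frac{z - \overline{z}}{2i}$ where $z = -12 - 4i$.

z - conjugate(z) = 2bi
(z - conjugate(z))/(2i) = 2bi/(2i) = b = -4


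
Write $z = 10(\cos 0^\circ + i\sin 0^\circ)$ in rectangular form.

a = r cos θ = 10 * 1 = 10
b = r sin θ = 10 * 0 = 0
z = 10


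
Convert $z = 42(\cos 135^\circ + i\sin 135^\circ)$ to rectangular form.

a = r cos θ = 42 * -sqrt(2)/2 = -21*sqrt(2)
b = r sin θ = 42 * sqrt(2)/2 = 21*sqrt(2)
z = -21*sqrt(2) + 21*sqrt(2)i


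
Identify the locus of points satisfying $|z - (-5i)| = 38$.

|z - z0| = r describes a circle centered at z0 with radius r
Here z0 = -5i and r = 38
Locus: Circle centered at (0, -5) with radius 38


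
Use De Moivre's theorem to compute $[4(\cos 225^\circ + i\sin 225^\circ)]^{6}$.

By De Moivre: z^n = r^n(cos(nθ) + i sin(nθ))
= 4^6(cos(6*225°) + i sin(6*225°))
= 4096(cos 270° + i sin 270°)
= -4096i


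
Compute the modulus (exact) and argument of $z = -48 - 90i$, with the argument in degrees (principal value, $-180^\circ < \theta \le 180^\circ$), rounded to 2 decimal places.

|z| = sqrt((-48)^2 + (-90)^2) = 102
arg(z) = arctan(b/a) = arctan(-90/-48) (quadrant-adjusted) = -118.07°


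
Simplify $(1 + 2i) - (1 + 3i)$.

(1 - 1) + (2 - 3)i = -i


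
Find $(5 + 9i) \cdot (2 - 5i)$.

(a1*a2 - b1*b2) + (a1*b2 + b1*a2)i
= (10 - (-45)) + (-25 + 18)i
= 55 - 7i


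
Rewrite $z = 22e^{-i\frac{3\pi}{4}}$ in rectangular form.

a = r cos θ = 22 * -sqrt(2)/2 = -11*sqrt(2)
b = r sin θ = 22 * -sqrt(2)/2 = -11*sqrt(2)
z = -11*sqrt(2) - 11*sqrt(2)i


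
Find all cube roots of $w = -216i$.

|w| = 216, arg(w) = 270°
Root modulus = 216^(1/3) = 6
Root arguments: θ_k = (270° + 360°k)/3 for k = 0, 1, ..., 2
Roots: 6i, -3*sqrt(3) - 3i, 3*sqrt(3) - 3i


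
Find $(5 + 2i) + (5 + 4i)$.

(5 + 5) + (2 + 4)i = 10 + 6i


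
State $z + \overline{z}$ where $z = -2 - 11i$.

z + conjugate(z) = (a + bi) + (a - bi) = 2a
= 2 * (-2) = -4


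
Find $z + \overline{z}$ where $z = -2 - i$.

z + conjugate(z) = (a + bi) + (a - bi) = 2a
= 2 * (-2) = -4


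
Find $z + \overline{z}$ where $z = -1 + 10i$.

z + conjugate(z) = (a + bi) + (a - bi) = 2a
= 2 * (-1) = -2


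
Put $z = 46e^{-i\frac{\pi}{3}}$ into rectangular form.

a = r cos θ = 46 * 1/2 = 23
b = r sin θ = 46 * -sqrt(3)/2 = -23*sqrt(3)
z = 23 - 23*sqrt(3)i


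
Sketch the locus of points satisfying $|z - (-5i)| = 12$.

|z - z0| = r describes a circle centered at z0 with radius r
Here z0 = -5i and r = 12
Locus: Circle centered at (0, -5) with radius 12


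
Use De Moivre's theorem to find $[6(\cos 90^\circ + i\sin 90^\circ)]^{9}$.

By De Moivre: z^n = r^n(cos(nθ) + i sin(nθ))
= 6^9(cos(9*90°) + i sin(9*90°))
= 10077696(cos 90° + i sin 90°)
= 10077696i


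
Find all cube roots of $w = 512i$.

|w| = 512, arg(w) = 90°
Root modulus = 512^(1/3) = 8
Root arguments: θ_k = (90° + 360°k)/3 for k = 0, 1, ..., 2
Roots: 4*sqrt(3) + 4i, -4*sqrt(3) + 4i, -8i


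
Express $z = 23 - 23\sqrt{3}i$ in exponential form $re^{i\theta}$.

r = |z| = sqrt((23)^2 + (-23*sqrt(3))^2) = sqrt(529 + 1587) = sqrt(2116) = 46
θ = arctan(b/a) = arctan(-39.8372/23) (quadrant-adjusted) = -60° = -π/3
z = 46e^(-i*π/3)


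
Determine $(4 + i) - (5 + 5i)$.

(4 - 5) + (1 - 5)i = -1 - 4i


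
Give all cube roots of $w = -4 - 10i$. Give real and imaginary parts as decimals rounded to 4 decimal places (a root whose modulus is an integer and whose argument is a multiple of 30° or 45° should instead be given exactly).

|w| = sqrt(116) ≈ 10.770330, arg(w) ≈ 248.198591°
Root modulus = sqrt(116)^(1/3) ≈ 2.208393
Root arguments: θ_k = (arg(w) + 360°k)/3 for k = 0, 1, ..., 2
Compute each root as (root modulus)(cos θ_k + i sin θ_k) using full-precision intermediates, then round to 4 decimal places.
Roots: 0.2794 + 2.1907i, -2.0368 - 0.8534i, 1.7575 - 1.3373i


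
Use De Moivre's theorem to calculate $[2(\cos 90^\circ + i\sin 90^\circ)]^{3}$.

By De Moivre: z^n = r^n(cos(nθ) + i sin(nθ))
= 2^3(cos(3*90°) + i sin(3*90°))
= 8(cos 270° + i sin 270°)
= -8i


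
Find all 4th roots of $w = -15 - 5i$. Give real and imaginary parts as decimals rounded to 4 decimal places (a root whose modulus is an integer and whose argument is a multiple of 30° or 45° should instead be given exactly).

|w| = sqrt(250) ≈ 15.811388, arg(w) ≈ 198.434949°
Root modulus = sqrt(250)^(1/4) ≈ 1.994080
Root arguments: θ_k = (arg(w) + 360°k)/4 for k = 0, 1, ..., 3
Compute each root as (root modulus)(cos θ_k + i sin θ_k) using full-precision intermediates, then round to 4 decimal places.
Roots: 1.2922 + 1.5188i, -1.5188 + 1.2922i, -1.2922 - 1.5188i, 1.5188 - 1.2922i


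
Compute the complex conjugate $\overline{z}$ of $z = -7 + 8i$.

If z = a + bi, then conjugate(z) = a - bi
conjugate(-7 + 8i) = -7 - 8i


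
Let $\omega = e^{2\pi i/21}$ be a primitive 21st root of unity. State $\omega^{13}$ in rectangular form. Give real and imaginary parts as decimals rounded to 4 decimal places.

ω^13 = e^(2πi·13/21) = e^(i·26π/21)
= cos(26π/21) + i sin(26π/21)
= -0.7331 - 0.6802i


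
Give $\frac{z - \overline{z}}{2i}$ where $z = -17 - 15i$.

z - conjugate(z) = 2bi
(z - conjugate(z))/(2i) = 2bi/(2i) = b = -15


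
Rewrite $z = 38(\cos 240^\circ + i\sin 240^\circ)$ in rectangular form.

a = r cos θ = 38 * -1/2 = -19
b = r sin θ = 38 * -sqrt(3)/2 = -19*sqrt(3)
z = -19 - 19*sqrt(3)i


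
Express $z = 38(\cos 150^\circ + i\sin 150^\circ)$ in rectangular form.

a = r cos θ = 38 * -sqrt(3)/2 = -19*sqrt(3)
b = r sin θ = 38 * 1/2 = 19
z = -19*sqrt(3) + 19i


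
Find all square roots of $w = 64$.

|w| = 64, arg(w) = 0°
Root modulus = 64^(1/2) = 8
Root arguments: θ_k = (0° + 360°k)/2 for k = 0, 1, ..., 1
Roots: 8, -8


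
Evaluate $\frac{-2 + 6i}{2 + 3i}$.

Multiply numerator and denominator by conjugate (2 - 3i):
= (-2 + 6i)(2 - 3i) / (2^2 + 3^2)
= (14 + 18i) / 13
= 14/13 + (18/13)i


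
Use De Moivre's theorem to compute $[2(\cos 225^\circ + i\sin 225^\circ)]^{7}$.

By De Moivre: z^n = r^n(cos(nθ) + i sin(nθ))
= 2^7(cos(7*225°) + i sin(7*225°))
= 128(cos 135° + i sin 135°)
= -64*sqrt(2) + 64*sqrt(2)i


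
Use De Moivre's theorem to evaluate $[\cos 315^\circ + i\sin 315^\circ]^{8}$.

By De Moivre: z^n = r^n(cos(nθ) + i sin(nθ))
= 1^8(cos(8*315°) + i sin(8*315°))
= 1(cos 0° + i sin 0°)
= 1


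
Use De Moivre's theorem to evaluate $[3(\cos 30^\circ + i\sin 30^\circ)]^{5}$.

By De Moivre: z^n = r^n(cos(nθ) + i sin(nθ))
= 3^5(cos(5*30°) + i sin(5*30°))
= 243(cos 150° + i sin 150°)
= -243*sqrt(3)/2 + (243/2)i


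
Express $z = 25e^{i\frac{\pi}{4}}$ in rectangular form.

a = r cos θ = 25 * sqrt(2)/2 = 25*sqrt(2)/2
b = r sin θ = 25 * sqrt(2)/2 = 25*sqrt(2)/2
z = 25*sqrt(2)/2 + (25*sqrt(2)/2)i


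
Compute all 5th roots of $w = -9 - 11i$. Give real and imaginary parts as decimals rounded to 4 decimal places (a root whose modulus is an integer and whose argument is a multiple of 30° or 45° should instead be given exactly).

|w| = sqrt(202) ≈ 14.212670, arg(w) ≈ 230.710593°
Root modulus = sqrt(202)^(1/5) ≈ 1.700338
Root arguments: θ_k = (arg(w) + 360°k)/5 for k = 0, 1, ..., 4
Compute each root as (root modulus)(cos θ_k + i sin θ_k) using full-precision intermediates, then round to 4 decimal places.
Roots: 1.1781 + 1.2260i, -0.8020 + 1.4993i, -1.6738 - 0.2994i, -0.2325 - 1.6844i, 1.5301 - 0.7416i


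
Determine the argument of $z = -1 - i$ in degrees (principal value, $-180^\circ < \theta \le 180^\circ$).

θ = arctan(b/a) = arctan(-1/-1) (quadrant-adjusted) = -135°


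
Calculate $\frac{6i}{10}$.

Divisor is real, so divide each part by 10:
= 0 + (3/5)i


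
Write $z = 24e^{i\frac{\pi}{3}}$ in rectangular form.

a = r cos θ = 24 * 1/2 = 12
b = r sin θ = 24 * sqrt(3)/2 = 12*sqrt(3)
z = 12 + 12*sqrt(3)i


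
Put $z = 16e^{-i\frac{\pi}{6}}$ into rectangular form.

a = r cos θ = 16 * sqrt(3)/2 = 8*sqrt(3)
b = r sin θ = 16 * -1/2 = -8
z = 8*sqrt(3) - 8i


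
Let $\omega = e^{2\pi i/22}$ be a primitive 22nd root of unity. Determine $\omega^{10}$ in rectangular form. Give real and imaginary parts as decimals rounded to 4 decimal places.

ω^10 = e^(2πi·10/22) = e^(i·10π/11)
= cos(10π/11) + i sin(10π/11)
= -0.9595 + 0.2817i


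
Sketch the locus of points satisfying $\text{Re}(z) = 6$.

Re(z) = x where z = x + yi; the equation x = 6 is satisfied by all points with that x-coordinate
Locus: Vertical line x = 6


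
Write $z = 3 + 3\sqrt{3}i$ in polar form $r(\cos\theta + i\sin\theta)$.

r = |z| = sqrt(a^2 + b^2) = sqrt((3)^2 + (3*sqrt(3))^2) = sqrt(9 + 27) = sqrt(36) = 6
θ = arctan(b/a) = arctan(5.1962/3) (quadrant-adjusted) = 60°
z = 6(cos 60° + i sin 60°)


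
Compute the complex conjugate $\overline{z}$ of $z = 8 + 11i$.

If z = a + bi, then conjugate(z) = a - bi
conjugate(8 + 11i) = 8 - 11i


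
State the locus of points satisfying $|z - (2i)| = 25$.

|z - z0| = r describes a circle centered at z0 with radius r
Here z0 = 2i and r = 25
Locus: Circle centered at (0, 2) with radius 25


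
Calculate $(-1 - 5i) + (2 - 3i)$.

(-1 + 2) + (-5 + (-3))i = 1 - 8i


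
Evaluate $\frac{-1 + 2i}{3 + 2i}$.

Multiply numerator and denominator by conjugate (3 - 2i):
= (-1 + 2i)(3 - 2i) / (3^2 + 2^2)
= (1 + 8i) / 13
= 1/13 + (8/13)i


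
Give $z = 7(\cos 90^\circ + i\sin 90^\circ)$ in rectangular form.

a = r cos θ = 7 * 0 = 0
b = r sin θ = 7 * 1 = 7
z = 7i


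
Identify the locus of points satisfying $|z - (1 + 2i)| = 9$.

|z - z0| = r describes a circle centered at z0 with radius r
Here z0 = 1 + 2i and r = 9
Locus: Circle centered at (1, 2) with radius 9


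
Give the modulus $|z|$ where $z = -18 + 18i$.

|z| = sqrt(a^2 + b^2) = sqrt((-18)^2 + 18^2) = sqrt(648) = sqrt(648)


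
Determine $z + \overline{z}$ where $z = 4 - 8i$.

z + conjugate(z) = (a + bi) + (a - bi) = 2a
= 2 * 4 = 8


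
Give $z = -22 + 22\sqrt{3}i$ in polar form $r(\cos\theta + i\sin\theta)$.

r = |z| = sqrt(a^2 + b^2) = sqrt((-22)^2 + (22*sqrt(3))^2) = sqrt(484 + 1452) = sqrt(1936) = 44
θ = arctan(b/a) = arctan(38.1051/-22) (quadrant-adjusted) = 120°
z = 44(cos 120° + i sin 120°)


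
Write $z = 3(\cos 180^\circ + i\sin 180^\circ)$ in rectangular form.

a = r cos θ = 3 * -1 = -3
b = r sin θ = 3 * 0 = 0
z = -3


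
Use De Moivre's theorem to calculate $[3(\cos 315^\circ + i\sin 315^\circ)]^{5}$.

By De Moivre: z^n = r^n(cos(nθ) + i sin(nθ))
= 3^5(cos(5*315°) + i sin(5*315°))
= 243(cos 135° + i sin 135°)
= -243*sqrt(2)/2 + (243*sqrt(2)/2)i


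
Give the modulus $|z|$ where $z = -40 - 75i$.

|z| = sqrt(a^2 + b^2) = sqrt((-40)^2 + (-75)^2) = sqrt(7225) = 85


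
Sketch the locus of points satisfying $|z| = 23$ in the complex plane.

|z| = 23 means sqrt(x^2 + y^2) = 23
This is a circle of radius 23 centered at the origin


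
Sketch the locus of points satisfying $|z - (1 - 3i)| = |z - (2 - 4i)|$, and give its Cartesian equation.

|z - z1| = |z - z2| means z is equidistant from z1 and z2,
i.e. the perpendicular bisector of the segment from (1, -3) to (2, -4) (midpoint (3/2, -7/2)).
With z = x + yi, square both sides:
(x - 1)^2 + (y - (-3))^2 = (x - 2)^2 + (y - (-4))^2
The x^2 and y^2 terms cancel: 2x + (-2)y = 20 - 10 = 10
Simplify: x - y = 5
Locus: Perpendicular bisector of the segment from (1, -3) to (2, -4): the line x - y = 5


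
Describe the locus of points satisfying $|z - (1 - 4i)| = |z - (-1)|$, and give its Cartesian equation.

|z - z1| = |z - z2| means z is equidistant from z1 and z2,
i.e. the perpendicular bisector of the segment from (1, -4) to (-1, 0) (midpoint (0, -2)).
With z = x + yi, square both sides:
(x - 1)^2 + (y - (-4))^2 = (x - (-1))^2 + (y - 0)^2
The x^2 and y^2 terms cancel: -4x + 8y = 1 - 17 = -16
Simplify: x - 2y = 4
Locus: Perpendicular bisector of the segment from (1, -4) to (-1, 0): the line x - 2y = 4


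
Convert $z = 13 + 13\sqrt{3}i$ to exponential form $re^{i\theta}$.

r = |z| = sqrt((13)^2 + (13*sqrt(3))^2) = sqrt(169 + 507) = sqrt(676) = 26
θ = arctan(b/a) = arctan(22.5167/13) (quadrant-adjusted) = 60° = π/3
z = 26e^(i*π/3)


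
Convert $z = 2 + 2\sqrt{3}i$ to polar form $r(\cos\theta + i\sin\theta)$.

r = |z| = sqrt(a^2 + b^2) = sqrt((2)^2 + (2*sqrt(3))^2) = sqrt(4 + 12) = sqrt(16) = 4
θ = arctan(b/a) = arctan(3.4641/2) (quadrant-adjusted) = 60°
z = 4(cos 60° + i sin 60°)


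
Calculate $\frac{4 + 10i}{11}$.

Divisor is real, so divide each part by 11:
= 4/11 + (10/11)i


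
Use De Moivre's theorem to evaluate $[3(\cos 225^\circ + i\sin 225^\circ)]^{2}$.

By De Moivre: z^n = r^n(cos(nθ) + i sin(nθ))
= 3^2(cos(2*225°) + i sin(2*225°))
= 9(cos 90° + i sin 90°)
= 9i


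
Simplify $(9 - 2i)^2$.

(a + bi)^2 = a^2 - b^2 + 2abi
= 9^2 - (-2)^2 + 2*9*(-2)i
= 77 - 36i


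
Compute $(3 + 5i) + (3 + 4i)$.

(3 + 3) + (5 + 4)i = 6 + 9i


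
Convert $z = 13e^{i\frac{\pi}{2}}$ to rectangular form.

a = r cos θ = 13 * 0 = 0
b = r sin θ = 13 * 1 = 13
z = 13i


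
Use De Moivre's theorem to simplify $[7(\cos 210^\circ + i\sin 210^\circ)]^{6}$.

By De Moivre: z^n = r^n(cos(nθ) + i sin(nθ))
= 7^6(cos(6*210°) + i sin(6*210°))
= 117649(cos 180° + i sin 180°)
= -117649


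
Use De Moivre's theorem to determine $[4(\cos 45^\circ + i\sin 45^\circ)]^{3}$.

By De Moivre: z^n = r^n(cos(nθ) + i sin(nθ))
= 4^3(cos(3*45°) + i sin(3*45°))
= 64(cos 135° + i sin 135°)
= -32*sqrt(2) + 32*sqrt(2)i


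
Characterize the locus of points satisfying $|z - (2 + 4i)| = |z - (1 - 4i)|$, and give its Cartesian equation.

|z - z1| = |z - z2| means z is equidistant from z1 and z2,
i.e. the perpendicular bisector of the segment from (2, 4) to (1, -4) (midpoint (3/2, 0)).
With z = x + yi, square both sides:
(x - 2)^2 + (y - 4)^2 = (x - 1)^2 + (y - (-4))^2
The x^2 and y^2 terms cancel: -2x + (-16)y = 17 - 20 = -3
Simplify: 2x + 16y = 3
Locus: Perpendicular bisector of the segment from (2, 4) to (1, -4): the line 2x + 16y = 3


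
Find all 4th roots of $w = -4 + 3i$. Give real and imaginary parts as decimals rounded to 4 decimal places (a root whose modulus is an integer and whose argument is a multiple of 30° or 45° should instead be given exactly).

|w| = 5, arg(w) ≈ 143.130102°
Root modulus = 5^(1/4) ≈ 1.495349
Root arguments: θ_k = (arg(w) + 360°k)/4 for k = 0, 1, ..., 3
Compute each root as (root modulus)(cos θ_k + i sin θ_k) using full-precision intermediates, then round to 4 decimal places.
Roots: 1.2131 + 0.8743i, -0.8743 + 1.2131i, -1.2131 - 0.8743i, 0.8743 - 1.2131i


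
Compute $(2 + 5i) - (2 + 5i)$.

(2 - 2) + (5 - 5)i = 0


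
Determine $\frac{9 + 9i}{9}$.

Divisor is real, so divide each part by 9:
= 1 + i


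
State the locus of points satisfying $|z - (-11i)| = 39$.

|z - z0| = r describes a circle centered at z0 with radius r
Here z0 = -11i and r = 39
Locus: Circle centered at (0, -11) with radius 39


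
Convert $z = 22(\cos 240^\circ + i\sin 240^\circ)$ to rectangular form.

a = r cos θ = 22 * -1/2 = -11
b = r sin θ = 22 * -sqrt(3)/2 = -11*sqrt(3)
z = -11 - 11*sqrt(3)i


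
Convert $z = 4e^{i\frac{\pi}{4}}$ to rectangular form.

a = r cos θ = 4 * sqrt(2)/2 = 2*sqrt(2)
b = r sin θ = 4 * sqrt(2)/2 = 2*sqrt(2)
z = 2*sqrt(2) + 2*sqrt(2)i


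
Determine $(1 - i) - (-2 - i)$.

(1 - (-2)) + (-1 - (-1))i = 3


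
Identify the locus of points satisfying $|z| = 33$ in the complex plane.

|z| = 33 means sqrt(x^2 + y^2) = 33
This is a circle of radius 33 centered at the origin


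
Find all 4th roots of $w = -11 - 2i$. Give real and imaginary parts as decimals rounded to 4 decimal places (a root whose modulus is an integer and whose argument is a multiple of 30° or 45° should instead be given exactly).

|w| = sqrt(125) ≈ 11.180340, arg(w) ≈ 190.304846°
Root modulus = sqrt(125)^(1/4) ≈ 1.828579
Root arguments: θ_k = (arg(w) + 360°k)/4 for k = 0, 1, ..., 3
Compute each root as (root modulus)(cos θ_k + i sin θ_k) using full-precision intermediates, then round to 4 decimal places.
Roots: 1.2336 + 1.3498i, -1.3498 + 1.2336i, -1.2336 - 1.3498i, 1.3498 - 1.2336i


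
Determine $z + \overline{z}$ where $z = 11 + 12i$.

z + conjugate(z) = (a + bi) + (a - bi) = 2a
= 2 * 11 = 22


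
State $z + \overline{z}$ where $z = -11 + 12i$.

z + conjugate(z) = (a + bi) + (a - bi) = 2a
= 2 * (-11) = -22


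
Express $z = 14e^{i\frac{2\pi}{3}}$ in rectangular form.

a = r cos θ = 14 * -1/2 = -7
b = r sin θ = 14 * sqrt(3)/2 = 7*sqrt(3)
z = -7 + 7*sqrt(3)i


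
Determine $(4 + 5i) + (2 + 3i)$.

(4 + 2) + (5 + 3)i = 6 + 8i


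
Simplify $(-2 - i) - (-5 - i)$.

(-2 - (-5)) + (-1 - (-1))i = 3


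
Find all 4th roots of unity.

ω_k = e^(2πik/4) = cos(2πk/4) + i sin(2πk/4) for k = 0, 1, ..., 3
Roots: 1, i, -1, -i


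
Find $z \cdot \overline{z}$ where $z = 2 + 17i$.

z * conjugate(z) = |z|^2 = a^2 + b^2
= 2^2 + 17^2 = 293


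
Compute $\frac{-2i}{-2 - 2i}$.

Multiply numerator and denominator by conjugate (-2 + 2i):
= (-2i)(-2 + 2i) / ((-2)^2 + (-2)^2)
= (4 + 4i) / 8
Divide through by 4: (1 + i) / 2
= 1/2 + (1/2)i


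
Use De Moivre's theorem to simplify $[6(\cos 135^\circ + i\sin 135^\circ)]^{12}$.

By De Moivre: z^n = r^n(cos(nθ) + i sin(nθ))
= 6^12(cos(12*135°) + i sin(12*135°))
= 2176782336(cos 180° + i sin 180°)
= -2176782336


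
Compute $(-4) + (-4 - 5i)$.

(-4 + (-4)) + (0 + (-5))i = -8 - 5i


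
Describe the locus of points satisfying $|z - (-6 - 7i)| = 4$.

|z - z0| = r describes a circle centered at z0 with radius r
Here z0 = -6 - 7i and r = 4
Locus: Circle centered at (-6, -7) with radius 4


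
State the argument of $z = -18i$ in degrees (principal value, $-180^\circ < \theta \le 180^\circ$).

a = 0 and b < 0, so z lies on the negative imaginary axis: θ = -90°


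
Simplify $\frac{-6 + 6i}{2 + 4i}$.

Multiply numerator and denominator by conjugate (2 - 4i):
= (-6 + 6i)(2 - 4i) / (2^2 + 4^2)
= (12 + 36i) / 20
Divide through by 4: (3 + 9i) / 5
= 3/5 + (9/5)i


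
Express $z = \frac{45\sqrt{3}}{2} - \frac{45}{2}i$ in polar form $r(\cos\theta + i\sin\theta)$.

r = |z| = sqrt(a^2 + b^2) = sqrt((45*sqrt(3)/2)^2 + (-45/2)^2) = sqrt(6075/4 + 2025/4) = sqrt(2025) = 45
θ = arctan(b/a) = arctan(-22.5/38.9711) (quadrant-adjusted) = 330°
z = 45(cos 330° + i sin 330°)


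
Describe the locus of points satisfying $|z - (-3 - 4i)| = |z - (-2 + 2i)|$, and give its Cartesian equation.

|z - z1| = |z - z2| means z is equidistant from z1 and z2,
i.e. the perpendicular bisector of the segment from (-3, -4) to (-2, 2) (midpoint (-5/2, -1)).
With z = x + yi, square both sides:
(x - (-3))^2 + (y - (-4))^2 = (x - (-2))^2 + (y - 2)^2
The x^2 and y^2 terms cancel: 2x + 12y = 8 - 25 = -17
Simplify: 2x + 12y = -17
Locus: Perpendicular bisector of the segment from (-3, -4) to (-2, 2): the line 2x + 12y = -17


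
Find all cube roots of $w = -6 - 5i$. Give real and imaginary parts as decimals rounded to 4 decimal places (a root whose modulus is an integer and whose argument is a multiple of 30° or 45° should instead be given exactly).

|w| = sqrt(61) ≈ 7.810250, arg(w) ≈ 219.805571°
Root modulus = sqrt(61)^(1/3) ≈ 1.984061
Root arguments: θ_k = (arg(w) + 360°k)/3 for k = 0, 1, ..., 2
Compute each root as (root modulus)(cos θ_k + i sin θ_k) using full-precision intermediates, then round to 4 decimal places.
Roots: 0.5712 + 1.9001i, -1.9311 - 0.4554i, 1.3599 - 1.4447i


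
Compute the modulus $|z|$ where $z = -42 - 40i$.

|z| = sqrt(a^2 + b^2) = sqrt((-42)^2 + (-40)^2) = sqrt(3364) = 58


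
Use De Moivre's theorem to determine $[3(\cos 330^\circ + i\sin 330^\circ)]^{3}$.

By De Moivre: z^n = r^n(cos(nθ) + i sin(nθ))
= 3^3(cos(3*330°) + i sin(3*330°))
= 27(cos 270° + i sin 270°)
= -27i


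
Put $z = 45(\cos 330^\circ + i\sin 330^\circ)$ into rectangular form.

a = r cos θ = 45 * sqrt(3)/2 = 45*sqrt(3)/2
b = r sin θ = 45 * -1/2 = -45/2
z = 45*sqrt(3)/2 - (45/2)i


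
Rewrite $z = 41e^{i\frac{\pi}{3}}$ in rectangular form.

a = r cos θ = 41 * 1/2 = 41/2
b = r sin θ = 41 * sqrt(3)/2 = 41*sqrt(3)/2
z = 41/2 + (41*sqrt(3)/2)i


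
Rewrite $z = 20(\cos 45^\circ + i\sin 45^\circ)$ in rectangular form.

a = r cos θ = 20 * sqrt(2)/2 = 10*sqrt(2)
b = r sin θ = 20 * sqrt(2)/2 = 10*sqrt(2)
z = 10*sqrt(2) + 10*sqrt(2)i


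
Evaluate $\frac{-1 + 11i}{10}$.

Divisor is real, so divide each part by 10:
= -1/10 + (11/10)i


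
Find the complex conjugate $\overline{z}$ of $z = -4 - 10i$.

If z = a + bi, then conjugate(z) = a - bi
conjugate(-4 - 10i) = -4 + 10i


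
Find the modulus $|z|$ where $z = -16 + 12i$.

|z| = sqrt(a^2 + b^2) = sqrt((-16)^2 + 12^2) = sqrt(400) = 20


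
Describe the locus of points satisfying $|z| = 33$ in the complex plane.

|z| = 33 means sqrt(x^2 + y^2) = 33
This is a circle of radius 33 centered at the origin
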